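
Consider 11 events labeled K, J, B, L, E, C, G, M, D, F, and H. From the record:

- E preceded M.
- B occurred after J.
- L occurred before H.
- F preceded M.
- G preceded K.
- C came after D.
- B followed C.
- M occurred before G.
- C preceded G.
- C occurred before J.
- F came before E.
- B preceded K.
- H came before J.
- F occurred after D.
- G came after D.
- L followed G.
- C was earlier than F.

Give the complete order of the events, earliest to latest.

D, C, F, E, M, G, L, H, J, B, K

The constraints fix every adjacent pair, so only one ordering works:
D → C → F → E → M → G → L → H → J → B → K.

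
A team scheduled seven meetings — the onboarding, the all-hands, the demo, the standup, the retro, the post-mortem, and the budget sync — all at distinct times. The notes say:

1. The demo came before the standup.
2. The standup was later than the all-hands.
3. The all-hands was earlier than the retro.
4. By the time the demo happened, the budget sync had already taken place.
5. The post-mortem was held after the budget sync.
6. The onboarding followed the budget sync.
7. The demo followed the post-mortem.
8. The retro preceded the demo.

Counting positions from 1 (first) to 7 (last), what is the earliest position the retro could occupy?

2

The all-hands must come before the retro — 1 forced predecessor.
Nothing else is forced ahead of the retro, so its earliest slot is position 1 + 1 = 2.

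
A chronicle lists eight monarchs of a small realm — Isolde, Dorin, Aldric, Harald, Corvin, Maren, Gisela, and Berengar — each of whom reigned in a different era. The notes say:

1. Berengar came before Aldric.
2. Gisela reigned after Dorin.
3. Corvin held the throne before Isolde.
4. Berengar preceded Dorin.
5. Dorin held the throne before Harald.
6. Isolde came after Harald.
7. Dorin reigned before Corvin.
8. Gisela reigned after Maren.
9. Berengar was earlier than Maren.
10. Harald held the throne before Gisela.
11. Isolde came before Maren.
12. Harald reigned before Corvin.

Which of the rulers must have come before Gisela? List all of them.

Directly stated before Gisela: Dorin, Harald, and Maren.
Berengar reaches Gisela via Berengar → Maren → Gisela.
Corvin reaches Gisela via Corvin → Isolde → Maren → Gisela.
Isolde reaches Gisela via Isolde → Maren → Gisela.

Berengar, Corvin, Dorin, Harald, Isolde, Maren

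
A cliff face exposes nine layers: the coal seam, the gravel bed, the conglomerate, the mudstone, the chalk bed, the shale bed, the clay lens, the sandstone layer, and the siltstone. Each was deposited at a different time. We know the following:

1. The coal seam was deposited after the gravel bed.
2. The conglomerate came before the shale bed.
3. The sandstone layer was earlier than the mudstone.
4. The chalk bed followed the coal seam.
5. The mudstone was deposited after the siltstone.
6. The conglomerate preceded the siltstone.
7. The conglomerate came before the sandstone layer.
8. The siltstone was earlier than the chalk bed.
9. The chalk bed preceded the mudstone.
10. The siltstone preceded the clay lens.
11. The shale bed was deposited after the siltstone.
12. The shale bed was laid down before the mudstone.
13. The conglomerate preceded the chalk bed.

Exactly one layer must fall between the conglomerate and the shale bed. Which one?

the siltstone

Tracing the constraints gives the conglomerate → the siltstone → the shale bed, so the siltstone sits after the conglomerate and before the shale bed.
No other layer is forced both after the conglomerate and before the shale bed.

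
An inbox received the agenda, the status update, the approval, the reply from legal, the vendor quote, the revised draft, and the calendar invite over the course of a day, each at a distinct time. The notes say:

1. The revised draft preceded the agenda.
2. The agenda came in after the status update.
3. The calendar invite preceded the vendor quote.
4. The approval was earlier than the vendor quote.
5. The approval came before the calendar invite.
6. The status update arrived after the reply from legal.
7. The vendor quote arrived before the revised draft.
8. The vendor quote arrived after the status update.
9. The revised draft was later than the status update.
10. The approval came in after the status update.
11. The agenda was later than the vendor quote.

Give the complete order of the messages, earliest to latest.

the reply from legal, the status update, the approval, the calendar invite, the vendor quote, the revised draft, the agenda

The constraints fix every adjacent pair, so only one ordering works:
the reply from legal → the status update → the approval → the calendar invite → the vendor quote → the revised draft → the agenda.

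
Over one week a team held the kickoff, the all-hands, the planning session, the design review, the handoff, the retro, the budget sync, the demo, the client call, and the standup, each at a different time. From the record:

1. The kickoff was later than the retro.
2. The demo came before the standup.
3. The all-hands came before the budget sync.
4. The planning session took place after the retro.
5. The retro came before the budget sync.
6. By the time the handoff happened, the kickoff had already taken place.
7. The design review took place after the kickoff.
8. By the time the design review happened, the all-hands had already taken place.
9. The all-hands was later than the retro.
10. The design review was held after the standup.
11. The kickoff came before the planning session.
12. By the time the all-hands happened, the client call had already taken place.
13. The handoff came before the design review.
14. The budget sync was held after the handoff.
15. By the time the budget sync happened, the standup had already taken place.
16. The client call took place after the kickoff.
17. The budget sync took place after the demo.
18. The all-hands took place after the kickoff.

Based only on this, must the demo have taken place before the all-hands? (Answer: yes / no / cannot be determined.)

No chain of stated constraints runs from the demo to the all-hands, and none runs from the all-hands to the demo either.
So the relative order of the demo and the all-hands is not fixed by the given facts.

cannot be determined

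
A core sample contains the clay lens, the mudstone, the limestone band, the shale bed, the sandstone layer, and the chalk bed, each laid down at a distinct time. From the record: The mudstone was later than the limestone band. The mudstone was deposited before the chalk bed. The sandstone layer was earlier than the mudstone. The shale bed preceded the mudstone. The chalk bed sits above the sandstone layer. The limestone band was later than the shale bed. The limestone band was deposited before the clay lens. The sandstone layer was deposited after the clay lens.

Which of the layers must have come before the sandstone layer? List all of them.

Directly stated before the sandstone layer: the clay lens.
The limestone band reaches the sandstone layer via the limestone band → the clay lens → the sandstone layer.
The shale bed reaches the sandstone layer via the shale bed → the limestone band → the clay lens → the sandstone layer.
No chain forces the mudstone (or any of the others) ahead of the sandstone layer.

the clay lens, the limestone band, the shale bed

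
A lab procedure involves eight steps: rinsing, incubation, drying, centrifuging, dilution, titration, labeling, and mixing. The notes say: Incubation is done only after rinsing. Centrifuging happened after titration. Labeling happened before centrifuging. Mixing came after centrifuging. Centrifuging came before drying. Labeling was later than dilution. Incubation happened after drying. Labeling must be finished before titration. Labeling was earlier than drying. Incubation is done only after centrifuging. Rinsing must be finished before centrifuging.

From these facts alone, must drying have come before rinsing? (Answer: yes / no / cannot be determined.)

Tracing the constraints gives rinsing → centrifuging → drying, so rinsing must come before drying.
That means drying cannot be before rinsing.

no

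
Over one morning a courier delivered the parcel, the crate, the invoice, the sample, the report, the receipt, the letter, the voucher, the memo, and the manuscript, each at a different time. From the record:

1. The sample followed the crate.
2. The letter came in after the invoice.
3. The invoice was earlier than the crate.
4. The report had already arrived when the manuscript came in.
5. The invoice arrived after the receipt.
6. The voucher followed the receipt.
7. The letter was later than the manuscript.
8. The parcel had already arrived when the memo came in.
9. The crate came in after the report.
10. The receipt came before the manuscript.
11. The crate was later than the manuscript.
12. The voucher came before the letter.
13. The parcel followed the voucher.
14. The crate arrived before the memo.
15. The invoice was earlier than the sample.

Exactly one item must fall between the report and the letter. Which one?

Tracing the constraints gives the report → the manuscript → the letter, so the manuscript sits after the report and before the letter.
No other item is forced both after the report and before the letter.

the manuscript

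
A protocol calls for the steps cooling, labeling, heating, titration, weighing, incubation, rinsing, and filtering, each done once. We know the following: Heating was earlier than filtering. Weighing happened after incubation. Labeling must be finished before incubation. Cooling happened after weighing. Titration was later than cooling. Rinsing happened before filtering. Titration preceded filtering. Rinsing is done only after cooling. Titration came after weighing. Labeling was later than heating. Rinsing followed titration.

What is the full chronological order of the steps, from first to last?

The constraints fix every adjacent pair, so only one ordering works:
heating → labeling → incubation → weighing → cooling → titration → rinsing → filtering.

heating, labeling, incubation, weighing, cooling, titration, rinsing, filtering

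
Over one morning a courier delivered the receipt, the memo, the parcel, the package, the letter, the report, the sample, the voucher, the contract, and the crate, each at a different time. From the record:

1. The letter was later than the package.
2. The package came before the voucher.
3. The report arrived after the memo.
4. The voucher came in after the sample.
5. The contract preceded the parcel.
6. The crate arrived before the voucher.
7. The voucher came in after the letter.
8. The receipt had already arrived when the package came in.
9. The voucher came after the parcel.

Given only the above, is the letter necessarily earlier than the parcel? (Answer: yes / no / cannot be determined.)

cannot be determined

No chain of stated constraints runs from the letter to the parcel, and none runs from the parcel to the letter either.
So the relative order of the letter and the parcel is not fixed by the given facts.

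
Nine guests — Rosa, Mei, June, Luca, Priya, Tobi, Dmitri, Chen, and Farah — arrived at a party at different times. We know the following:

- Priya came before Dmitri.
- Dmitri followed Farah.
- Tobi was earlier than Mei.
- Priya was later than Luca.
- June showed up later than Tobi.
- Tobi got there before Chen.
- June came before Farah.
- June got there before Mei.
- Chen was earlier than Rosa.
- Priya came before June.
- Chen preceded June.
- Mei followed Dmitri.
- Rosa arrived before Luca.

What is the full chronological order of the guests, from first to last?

Tobi, Chen, Rosa, Luca, Priya, June, Farah, Dmitri, Mei

The constraints fix every adjacent pair, so only one ordering works:
Tobi → Chen → Rosa → Luca → Priya → June → Farah → Dmitri → Mei.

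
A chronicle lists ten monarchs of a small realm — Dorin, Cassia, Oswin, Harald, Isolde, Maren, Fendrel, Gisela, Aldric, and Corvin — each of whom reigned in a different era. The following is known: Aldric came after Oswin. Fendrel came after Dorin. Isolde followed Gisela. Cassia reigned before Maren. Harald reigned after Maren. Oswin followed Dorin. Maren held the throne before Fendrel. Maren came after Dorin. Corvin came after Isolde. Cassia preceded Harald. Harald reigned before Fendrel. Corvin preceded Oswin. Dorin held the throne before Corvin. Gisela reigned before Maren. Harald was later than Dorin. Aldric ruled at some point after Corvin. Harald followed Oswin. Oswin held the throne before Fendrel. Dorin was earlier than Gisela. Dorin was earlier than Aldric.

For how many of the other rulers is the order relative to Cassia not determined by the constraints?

6

Forced after Cassia: Fendrel, Harald, and Maren.
That leaves Aldric, Corvin, Dorin, Gisela, Isolde, and Oswin with no forced order relative to Cassia — 6.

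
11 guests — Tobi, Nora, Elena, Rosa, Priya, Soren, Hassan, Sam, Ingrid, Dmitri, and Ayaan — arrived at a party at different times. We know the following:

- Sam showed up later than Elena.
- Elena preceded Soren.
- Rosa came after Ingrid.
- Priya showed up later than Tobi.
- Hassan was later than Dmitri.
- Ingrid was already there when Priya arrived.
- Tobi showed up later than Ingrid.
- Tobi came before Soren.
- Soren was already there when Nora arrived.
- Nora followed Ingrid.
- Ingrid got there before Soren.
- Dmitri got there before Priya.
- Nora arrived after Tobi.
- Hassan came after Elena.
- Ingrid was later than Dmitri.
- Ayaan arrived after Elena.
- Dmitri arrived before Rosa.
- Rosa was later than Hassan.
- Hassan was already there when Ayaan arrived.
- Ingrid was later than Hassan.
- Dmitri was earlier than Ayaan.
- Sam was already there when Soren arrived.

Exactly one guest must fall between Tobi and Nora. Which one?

Tracing the constraints gives Tobi → Soren → Nora, so Soren sits after Tobi and before Nora.
No other guest is forced both after Tobi and before Nora.

Soren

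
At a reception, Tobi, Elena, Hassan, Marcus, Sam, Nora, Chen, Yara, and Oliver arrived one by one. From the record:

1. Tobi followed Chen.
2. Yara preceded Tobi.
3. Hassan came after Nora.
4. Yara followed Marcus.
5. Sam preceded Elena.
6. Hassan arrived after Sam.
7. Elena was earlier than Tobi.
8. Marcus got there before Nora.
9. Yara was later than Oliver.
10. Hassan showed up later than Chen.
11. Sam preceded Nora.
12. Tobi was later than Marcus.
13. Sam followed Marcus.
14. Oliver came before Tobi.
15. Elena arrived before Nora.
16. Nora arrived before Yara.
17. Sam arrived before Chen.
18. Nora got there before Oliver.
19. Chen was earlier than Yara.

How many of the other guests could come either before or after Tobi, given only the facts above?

1

Forced before Tobi: Chen, Elena, Marcus, Nora, Oliver, Sam, and Yara.
That leaves Hassan with no forced order relative to Tobi — 1.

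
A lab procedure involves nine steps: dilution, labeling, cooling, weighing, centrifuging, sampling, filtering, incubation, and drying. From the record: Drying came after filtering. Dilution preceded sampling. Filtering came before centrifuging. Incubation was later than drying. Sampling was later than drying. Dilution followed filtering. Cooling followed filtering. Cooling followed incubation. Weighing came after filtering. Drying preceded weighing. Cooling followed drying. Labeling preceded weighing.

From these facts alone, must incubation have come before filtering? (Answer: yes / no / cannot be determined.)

no

Tracing the constraints gives filtering → drying → incubation, so filtering must come before incubation.
That means incubation cannot be before filtering.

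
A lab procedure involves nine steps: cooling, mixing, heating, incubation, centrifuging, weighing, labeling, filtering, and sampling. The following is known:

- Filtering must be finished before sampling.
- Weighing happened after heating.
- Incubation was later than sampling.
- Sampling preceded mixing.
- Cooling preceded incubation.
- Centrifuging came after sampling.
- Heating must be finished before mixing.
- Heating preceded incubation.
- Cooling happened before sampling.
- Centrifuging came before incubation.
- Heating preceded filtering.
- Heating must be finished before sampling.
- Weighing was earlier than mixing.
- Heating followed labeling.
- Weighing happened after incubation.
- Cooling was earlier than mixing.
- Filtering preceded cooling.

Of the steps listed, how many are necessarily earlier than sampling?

Directly stated before sampling: cooling, filtering, and heating.
Labeling reaches sampling via labeling → heating → sampling.
That's cooling, filtering, heating, and labeling — 4 in all.

4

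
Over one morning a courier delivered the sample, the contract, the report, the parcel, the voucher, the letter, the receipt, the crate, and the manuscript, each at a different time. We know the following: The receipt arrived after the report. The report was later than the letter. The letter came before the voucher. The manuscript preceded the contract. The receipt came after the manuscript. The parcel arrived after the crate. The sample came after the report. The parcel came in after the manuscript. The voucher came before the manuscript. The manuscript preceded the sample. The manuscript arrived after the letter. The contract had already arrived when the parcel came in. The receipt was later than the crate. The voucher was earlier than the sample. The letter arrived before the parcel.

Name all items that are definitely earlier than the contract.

Directly stated before the contract: the manuscript.
The letter reaches the contract via the letter → the manuscript → the contract.
The voucher reaches the contract via the voucher → the manuscript → the contract.
No chain forces the sample (or any of the others) ahead of the contract.

the letter, the manuscript, the voucher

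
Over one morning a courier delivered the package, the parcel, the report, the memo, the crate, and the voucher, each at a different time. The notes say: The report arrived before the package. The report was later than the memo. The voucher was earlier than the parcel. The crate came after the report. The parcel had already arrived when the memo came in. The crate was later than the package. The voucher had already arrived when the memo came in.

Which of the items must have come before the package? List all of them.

Directly stated before the package: the report.
The memo reaches the package via the memo → the report → the package.
The parcel reaches the package via the parcel → the memo → the report → the package.
The voucher reaches the package via the voucher → the memo → the report → the package.
No chain forces the crate ahead of the package.

the memo, the parcel, the report, the voucher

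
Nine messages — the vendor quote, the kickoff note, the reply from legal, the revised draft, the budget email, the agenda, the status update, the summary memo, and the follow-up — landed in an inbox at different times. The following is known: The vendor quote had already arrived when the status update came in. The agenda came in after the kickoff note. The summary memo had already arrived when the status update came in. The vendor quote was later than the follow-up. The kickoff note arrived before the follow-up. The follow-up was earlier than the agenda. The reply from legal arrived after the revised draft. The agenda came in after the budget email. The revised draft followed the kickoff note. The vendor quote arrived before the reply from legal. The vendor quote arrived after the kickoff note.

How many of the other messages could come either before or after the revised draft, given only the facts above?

6

Forced before the revised draft: the kickoff note; forced after the revised draft: the reply from legal.
That leaves the agenda, the budget email, the follow-up, the status update, the summary memo, and the vendor quote with no forced order relative to the revised draft — 6.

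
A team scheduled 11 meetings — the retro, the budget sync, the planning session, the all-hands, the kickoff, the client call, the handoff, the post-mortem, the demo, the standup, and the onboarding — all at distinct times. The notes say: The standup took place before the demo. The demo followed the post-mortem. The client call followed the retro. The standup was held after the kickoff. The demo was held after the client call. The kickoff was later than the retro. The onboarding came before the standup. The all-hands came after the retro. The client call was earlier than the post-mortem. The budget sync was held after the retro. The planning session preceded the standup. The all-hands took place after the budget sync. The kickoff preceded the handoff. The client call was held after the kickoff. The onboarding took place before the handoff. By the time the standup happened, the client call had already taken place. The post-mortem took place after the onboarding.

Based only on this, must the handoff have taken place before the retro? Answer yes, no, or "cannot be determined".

no

Tracing the constraints gives the retro → the kickoff → the handoff, so the retro must come before the handoff.
That means the handoff cannot be before the retro.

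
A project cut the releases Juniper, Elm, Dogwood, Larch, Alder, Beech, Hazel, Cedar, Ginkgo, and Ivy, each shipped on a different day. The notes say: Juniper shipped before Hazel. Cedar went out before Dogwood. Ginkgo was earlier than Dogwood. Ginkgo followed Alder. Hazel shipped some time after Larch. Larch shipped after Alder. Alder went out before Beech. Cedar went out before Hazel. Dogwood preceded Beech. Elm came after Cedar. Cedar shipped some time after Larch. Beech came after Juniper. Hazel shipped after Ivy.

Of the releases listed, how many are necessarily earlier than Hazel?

Directly stated before Hazel: Cedar, Ivy, Juniper, and Larch.
Alder reaches Hazel via Alder → Larch → Hazel.
No chain forces Ginkgo (or any of the others) ahead of Hazel.
That's Alder, Cedar, Ivy, Juniper, and Larch — 5 in all.

5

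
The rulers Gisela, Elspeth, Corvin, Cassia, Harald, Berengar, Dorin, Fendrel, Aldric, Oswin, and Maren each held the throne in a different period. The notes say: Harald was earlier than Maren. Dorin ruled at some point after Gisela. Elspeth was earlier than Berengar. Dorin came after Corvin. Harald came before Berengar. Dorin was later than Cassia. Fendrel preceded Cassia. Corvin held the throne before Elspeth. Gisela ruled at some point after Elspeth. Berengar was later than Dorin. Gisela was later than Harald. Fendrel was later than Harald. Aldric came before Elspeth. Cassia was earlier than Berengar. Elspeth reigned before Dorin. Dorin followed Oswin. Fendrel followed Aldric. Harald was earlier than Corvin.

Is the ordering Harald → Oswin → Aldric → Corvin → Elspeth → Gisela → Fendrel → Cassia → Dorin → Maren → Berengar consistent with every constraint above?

Check each stated constraint against the proposed order — e.g. Harald is ahead of Maren; Harald is ahead of Berengar. Every pair is in the required order; nothing is violated.

yes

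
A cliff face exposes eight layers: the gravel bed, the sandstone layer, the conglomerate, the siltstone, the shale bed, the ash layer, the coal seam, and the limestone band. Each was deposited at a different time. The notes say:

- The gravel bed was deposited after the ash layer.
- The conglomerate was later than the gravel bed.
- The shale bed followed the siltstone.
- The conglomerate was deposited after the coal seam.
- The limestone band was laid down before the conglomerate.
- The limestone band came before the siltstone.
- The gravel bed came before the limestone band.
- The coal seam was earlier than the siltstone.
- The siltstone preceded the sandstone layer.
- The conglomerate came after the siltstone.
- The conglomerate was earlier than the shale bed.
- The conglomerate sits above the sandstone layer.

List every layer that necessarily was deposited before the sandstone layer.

the ash layer, the coal seam, the gravel bed, the limestone band, the siltstone

Directly stated before the sandstone layer: the siltstone.
The ash layer reaches the sandstone layer via the ash layer → the gravel bed → the limestone band → the siltstone → the sandstone layer.
The coal seam reaches the sandstone layer via the coal seam → the siltstone → the sandstone layer.
The gravel bed reaches the sandstone layer via the gravel bed → the limestone band → the siltstone → the sandstone layer.
Likewise the limestone band reaches the sandstone layer by chaining the stated constraints.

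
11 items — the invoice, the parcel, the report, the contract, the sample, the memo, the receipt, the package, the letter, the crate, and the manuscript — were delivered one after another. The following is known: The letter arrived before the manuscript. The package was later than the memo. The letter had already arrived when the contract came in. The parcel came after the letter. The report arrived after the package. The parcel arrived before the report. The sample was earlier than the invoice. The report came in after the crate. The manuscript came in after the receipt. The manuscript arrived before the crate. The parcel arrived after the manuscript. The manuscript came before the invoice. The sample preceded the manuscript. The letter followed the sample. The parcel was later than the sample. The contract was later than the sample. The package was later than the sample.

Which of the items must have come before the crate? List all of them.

the letter, the manuscript, the receipt, the sample

Directly stated before the crate: the manuscript.
The letter reaches the crate via the letter → the manuscript → the crate.
The receipt reaches the crate via the receipt → the manuscript → the crate.
The sample reaches the crate via the sample → the manuscript → the crate.
No chain forces the invoice (or any of the others) ahead of the crate.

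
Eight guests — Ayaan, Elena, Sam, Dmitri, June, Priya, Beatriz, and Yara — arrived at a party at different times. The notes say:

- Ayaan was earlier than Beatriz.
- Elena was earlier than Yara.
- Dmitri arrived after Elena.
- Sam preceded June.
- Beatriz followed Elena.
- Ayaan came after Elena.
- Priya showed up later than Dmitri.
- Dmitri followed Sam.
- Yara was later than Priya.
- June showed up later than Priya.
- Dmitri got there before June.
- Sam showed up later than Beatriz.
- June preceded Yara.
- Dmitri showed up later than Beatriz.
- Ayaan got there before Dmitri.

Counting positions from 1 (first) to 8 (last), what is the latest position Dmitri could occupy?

5

Dmitri must come before June, Priya, and Yara — 3 guests forced after them.
Everything else can be placed before Dmitri in some valid order, so Dmitri can sit as late as position 8 − 3 = 5.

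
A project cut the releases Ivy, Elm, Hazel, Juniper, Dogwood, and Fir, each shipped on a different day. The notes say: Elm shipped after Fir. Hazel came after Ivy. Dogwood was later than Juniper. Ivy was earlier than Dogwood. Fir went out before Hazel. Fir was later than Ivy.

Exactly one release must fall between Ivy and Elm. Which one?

Tracing the constraints gives Ivy → Fir → Elm, so Fir sits after Ivy and before Elm.
No other release is forced both after Ivy and before Elm.

Fir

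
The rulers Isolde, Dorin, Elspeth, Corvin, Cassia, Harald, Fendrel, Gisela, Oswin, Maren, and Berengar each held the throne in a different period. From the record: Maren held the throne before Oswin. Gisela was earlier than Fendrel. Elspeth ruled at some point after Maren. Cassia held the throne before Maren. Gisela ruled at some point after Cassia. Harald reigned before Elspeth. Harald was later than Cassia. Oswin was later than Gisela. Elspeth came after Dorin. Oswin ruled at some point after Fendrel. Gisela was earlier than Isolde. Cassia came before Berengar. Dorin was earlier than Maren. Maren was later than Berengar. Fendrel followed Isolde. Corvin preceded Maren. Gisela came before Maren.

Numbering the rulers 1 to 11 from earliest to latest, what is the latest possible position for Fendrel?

10

Fendrel must come before Oswin — 1 ruler forced after them.
Everything else can be placed before Fendrel in some valid order, so Fendrel can sit as late as position 11 − 1 = 10.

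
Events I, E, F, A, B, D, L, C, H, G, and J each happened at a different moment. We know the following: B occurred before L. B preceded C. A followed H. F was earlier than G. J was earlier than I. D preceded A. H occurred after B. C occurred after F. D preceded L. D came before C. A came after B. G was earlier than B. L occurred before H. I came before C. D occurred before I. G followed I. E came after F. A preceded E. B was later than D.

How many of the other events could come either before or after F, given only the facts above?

Forced after F: A, B, C, E, G, H, and L.
That leaves D, I, and J with no forced order relative to F — 3.

3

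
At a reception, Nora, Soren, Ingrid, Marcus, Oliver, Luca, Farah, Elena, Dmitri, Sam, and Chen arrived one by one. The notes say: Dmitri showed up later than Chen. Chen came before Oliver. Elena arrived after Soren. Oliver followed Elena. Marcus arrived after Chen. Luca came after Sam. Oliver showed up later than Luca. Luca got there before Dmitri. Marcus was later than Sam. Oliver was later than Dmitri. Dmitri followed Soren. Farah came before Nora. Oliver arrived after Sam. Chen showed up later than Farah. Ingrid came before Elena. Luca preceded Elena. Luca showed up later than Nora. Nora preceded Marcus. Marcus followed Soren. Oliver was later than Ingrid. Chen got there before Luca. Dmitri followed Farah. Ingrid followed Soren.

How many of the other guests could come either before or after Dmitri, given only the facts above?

Forced before Dmitri: Chen, Farah, Luca, Nora, Sam, and Soren; forced after Dmitri: Oliver.
That leaves Elena, Ingrid, and Marcus with no forced order relative to Dmitri — 3.

3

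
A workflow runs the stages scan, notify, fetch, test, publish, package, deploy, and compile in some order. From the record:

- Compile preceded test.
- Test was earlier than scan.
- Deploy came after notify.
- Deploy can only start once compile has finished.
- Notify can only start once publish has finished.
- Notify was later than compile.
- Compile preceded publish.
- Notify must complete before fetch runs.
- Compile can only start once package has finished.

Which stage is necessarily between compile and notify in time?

Tracing the constraints gives compile → publish → notify, so publish sits after compile and before notify.
No other stage is forced both after compile and before notify.

publish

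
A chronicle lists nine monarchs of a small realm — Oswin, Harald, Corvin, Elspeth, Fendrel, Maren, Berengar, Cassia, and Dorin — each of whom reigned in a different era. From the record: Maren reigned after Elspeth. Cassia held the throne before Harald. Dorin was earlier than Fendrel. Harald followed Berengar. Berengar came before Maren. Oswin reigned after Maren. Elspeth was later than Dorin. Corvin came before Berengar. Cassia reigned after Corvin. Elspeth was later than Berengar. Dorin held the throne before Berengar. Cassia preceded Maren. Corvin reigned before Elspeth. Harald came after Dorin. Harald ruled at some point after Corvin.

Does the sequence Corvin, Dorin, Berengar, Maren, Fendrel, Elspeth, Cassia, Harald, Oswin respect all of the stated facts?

no

The constraints require Cassia before Maren, but in the proposed sequence Maren appears ahead of Cassia. That one violation is enough.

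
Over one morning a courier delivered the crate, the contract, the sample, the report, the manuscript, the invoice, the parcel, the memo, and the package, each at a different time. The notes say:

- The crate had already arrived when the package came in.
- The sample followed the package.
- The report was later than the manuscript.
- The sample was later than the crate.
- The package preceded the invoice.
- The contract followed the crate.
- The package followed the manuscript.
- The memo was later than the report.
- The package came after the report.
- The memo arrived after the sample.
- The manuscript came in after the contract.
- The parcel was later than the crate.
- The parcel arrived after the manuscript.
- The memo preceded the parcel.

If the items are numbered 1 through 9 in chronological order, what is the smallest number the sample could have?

The contract, the crate, the manuscript, the package, and the report must all come before the sample — 5 forced predecessors.
Nothing else is forced ahead of the sample, so its earliest slot is position 5 + 1 = 6.

6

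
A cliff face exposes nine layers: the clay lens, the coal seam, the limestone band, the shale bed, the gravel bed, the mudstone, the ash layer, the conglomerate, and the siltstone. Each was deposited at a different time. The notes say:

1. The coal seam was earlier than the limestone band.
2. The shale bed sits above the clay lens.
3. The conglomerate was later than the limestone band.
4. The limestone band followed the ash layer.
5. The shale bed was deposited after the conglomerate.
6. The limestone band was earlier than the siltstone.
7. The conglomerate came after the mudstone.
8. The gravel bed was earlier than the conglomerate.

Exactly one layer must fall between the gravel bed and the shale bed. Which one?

Tracing the constraints gives the gravel bed → the conglomerate → the shale bed, so the conglomerate sits after the gravel bed and before the shale bed.
No other layer is forced both after the gravel bed and before the shale bed.

the conglomerate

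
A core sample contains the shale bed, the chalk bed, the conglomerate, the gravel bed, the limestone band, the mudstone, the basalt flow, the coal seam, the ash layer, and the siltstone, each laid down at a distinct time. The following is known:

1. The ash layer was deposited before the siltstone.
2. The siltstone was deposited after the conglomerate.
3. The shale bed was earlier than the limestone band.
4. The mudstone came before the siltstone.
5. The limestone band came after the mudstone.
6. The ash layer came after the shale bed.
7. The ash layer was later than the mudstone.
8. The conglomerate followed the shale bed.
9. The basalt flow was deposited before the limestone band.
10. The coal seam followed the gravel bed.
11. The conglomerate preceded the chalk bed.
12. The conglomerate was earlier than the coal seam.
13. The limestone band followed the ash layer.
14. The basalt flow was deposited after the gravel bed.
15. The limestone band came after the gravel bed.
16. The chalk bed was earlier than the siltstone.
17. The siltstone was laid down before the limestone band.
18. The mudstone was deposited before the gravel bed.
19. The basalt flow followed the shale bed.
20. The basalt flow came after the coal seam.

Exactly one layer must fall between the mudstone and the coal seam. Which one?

the gravel bed

Tracing the constraints gives the mudstone → the gravel bed → the coal seam, so the gravel bed sits after the mudstone and before the coal seam.
No other layer is forced both after the mudstone and before the coal seam.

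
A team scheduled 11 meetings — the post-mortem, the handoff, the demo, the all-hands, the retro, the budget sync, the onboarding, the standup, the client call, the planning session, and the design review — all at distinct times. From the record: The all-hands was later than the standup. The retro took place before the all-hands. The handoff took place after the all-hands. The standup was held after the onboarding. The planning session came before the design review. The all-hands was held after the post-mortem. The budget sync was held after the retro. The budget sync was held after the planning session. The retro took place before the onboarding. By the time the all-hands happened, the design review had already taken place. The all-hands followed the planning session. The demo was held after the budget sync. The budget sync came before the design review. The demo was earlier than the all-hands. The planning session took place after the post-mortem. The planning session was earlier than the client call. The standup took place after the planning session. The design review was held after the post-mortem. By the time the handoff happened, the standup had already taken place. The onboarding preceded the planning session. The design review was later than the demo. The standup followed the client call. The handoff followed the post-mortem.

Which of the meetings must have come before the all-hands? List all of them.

the budget sync, the client call, the demo, the design review, the onboarding, the planning session, the post-mortem, the retro, the standup

Directly stated before the all-hands: the demo, the design review, the planning session, the post-mortem, the retro, and the standup.
The budget sync reaches the all-hands via the budget sync → the demo → the all-hands.
The client call reaches the all-hands via the client call → the standup → the all-hands.
The onboarding reaches the all-hands via the onboarding → the standup → the all-hands.
No chain forces the handoff ahead of the all-hands.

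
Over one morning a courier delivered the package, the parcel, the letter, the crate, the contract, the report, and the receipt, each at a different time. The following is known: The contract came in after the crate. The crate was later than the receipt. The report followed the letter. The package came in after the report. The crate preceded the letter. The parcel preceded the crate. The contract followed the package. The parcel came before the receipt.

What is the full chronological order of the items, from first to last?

the parcel, the receipt, the crate, the letter, the report, the package, the contract

The constraints fix every adjacent pair, so only one ordering works:
the parcel → the receipt → the crate → the letter → the report → the package → the contract.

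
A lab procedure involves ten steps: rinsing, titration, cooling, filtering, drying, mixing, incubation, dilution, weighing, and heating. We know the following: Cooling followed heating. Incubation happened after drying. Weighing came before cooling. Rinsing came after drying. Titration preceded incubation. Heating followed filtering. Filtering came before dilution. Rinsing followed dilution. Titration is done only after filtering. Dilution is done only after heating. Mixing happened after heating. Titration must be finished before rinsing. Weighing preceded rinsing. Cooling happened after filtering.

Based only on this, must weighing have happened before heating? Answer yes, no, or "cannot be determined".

No chain of stated constraints runs from weighing to heating, and none runs from heating to weighing either.
So the relative order of weighing and heating is not fixed by the given facts.

cannot be determined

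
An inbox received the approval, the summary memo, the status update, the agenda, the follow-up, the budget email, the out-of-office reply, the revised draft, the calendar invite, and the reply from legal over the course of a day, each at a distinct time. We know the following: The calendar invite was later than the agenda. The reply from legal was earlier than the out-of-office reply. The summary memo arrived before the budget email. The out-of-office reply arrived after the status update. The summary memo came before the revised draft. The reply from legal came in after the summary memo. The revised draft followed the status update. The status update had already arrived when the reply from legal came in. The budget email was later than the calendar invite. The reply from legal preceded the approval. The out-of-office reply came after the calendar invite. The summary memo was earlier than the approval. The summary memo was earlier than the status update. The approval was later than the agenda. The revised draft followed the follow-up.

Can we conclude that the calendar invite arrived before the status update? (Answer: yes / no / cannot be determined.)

No chain of stated constraints runs from the calendar invite to the status update, and none runs from the status update to the calendar invite either.
So the relative order of the calendar invite and the status update is not fixed by the given facts.

cannot be determined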